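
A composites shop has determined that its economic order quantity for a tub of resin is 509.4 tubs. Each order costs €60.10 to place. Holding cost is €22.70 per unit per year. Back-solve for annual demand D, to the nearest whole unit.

The basic EOQ model gives Q* = √(2DS/H); rearrange for the unknown.
From Q* = √(2DS/H): D = Q*²H / (2S) = 509.4² × 22.7 / (2 × 60.1) = 49004.873.

D ≈ 49,005 tubs per year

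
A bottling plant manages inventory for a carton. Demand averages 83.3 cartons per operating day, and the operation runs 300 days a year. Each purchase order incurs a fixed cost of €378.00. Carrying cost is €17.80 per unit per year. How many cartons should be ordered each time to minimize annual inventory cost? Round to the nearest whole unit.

Annual demand D = 83.3 × 300 = 24,990.
EOQ = √(2DS / H) = √(2 × 24,990 × 378 / 17.8).
= √(18,892,440 / 17.8) = √1,061,373.0337 ≈ 1030.230.

Q* ≈ 1,030 cartons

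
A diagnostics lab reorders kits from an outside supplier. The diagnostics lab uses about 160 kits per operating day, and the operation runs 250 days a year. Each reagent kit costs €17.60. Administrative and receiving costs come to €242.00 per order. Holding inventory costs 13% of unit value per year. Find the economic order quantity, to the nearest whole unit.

Annual demand D = 160 × 250 = 40,000.
Holding cost H = 0.13 × €17.60 = €2.2880 per unit per year.
EOQ = √(2DS / H) = √(2 × 40,000 × 242 / 2.288).
= √(19,360,000 / 2.288) = √8,461,538.4615 ≈ 2908.872.

Q* ≈ 2,909 kits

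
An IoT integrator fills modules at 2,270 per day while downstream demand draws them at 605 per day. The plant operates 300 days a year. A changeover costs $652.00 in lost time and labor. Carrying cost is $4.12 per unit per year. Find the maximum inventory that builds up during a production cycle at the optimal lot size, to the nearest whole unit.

Annual demand D = 605 × 300 = 181,500.
Production build-up factor (1 − d/p) = 1 − 605/2,270 = 0.7335.
Q* = √(2DS / (H(1 − d/p))) = √(2 × 181,500 × 652 / (4.12 × 0.7335)).
= √(236,676,000 / 3.0219) ≈ 8849.817.
Maximum inventory = Q*(1 − d/p) = 8849.817 × 0.7335 ≈ 6491.166.

I_max ≈ 6,491 modules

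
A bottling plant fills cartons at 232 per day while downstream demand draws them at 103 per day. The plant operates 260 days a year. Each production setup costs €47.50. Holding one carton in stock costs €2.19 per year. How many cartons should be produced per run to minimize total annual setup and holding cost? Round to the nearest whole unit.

Annual demand D = 103 × 260 = 26,780.
Production build-up factor (1 − d/p) = 1 − 103/232 = 0.5560.
Q* = √(2DS / (H(1 − d/p))) = √(2 × 26,780 × 47.5 / (2.19 × 0.5560)).
= √(2,544,100 / 1.2177) ≈ 1445.420.

Q* ≈ 1,445 cartons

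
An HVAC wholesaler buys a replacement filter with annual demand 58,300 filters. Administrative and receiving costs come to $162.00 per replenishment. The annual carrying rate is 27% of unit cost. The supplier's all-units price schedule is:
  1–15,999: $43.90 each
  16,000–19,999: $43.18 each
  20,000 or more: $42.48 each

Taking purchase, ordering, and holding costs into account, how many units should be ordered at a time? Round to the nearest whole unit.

Q* ≈ 1,262 filters

Holding cost per unit per year at price C is H = 0.27·C.
Candidates are each tier's EOQ (if it falls in that tier) and each price-break quantity.
EOQ at $43.90 = 1262.4 (feasible in tier 1): TC = 58,300×$43.90 + (58,300/1262.4)×162 + (1262.4/2)×0.27×$43.90 = $2,574,333.08.
EOQ at $43.18 = 1272.9 < 16000, so use break Q=16000: TC = 58,300×$43.18 + (58,300/16000.0)×162 + (16000.0/2)×0.27×$43.18 = $2,611,253.09.
EOQ at $42.48 = 1283.3 < 20000, so use break Q=20000: TC = 58,300×$42.48 + (58,300/20000.0)×162 + (20000.0/2)×0.27×$42.48 = $2,591,752.23.
Lowest total cost is $2,574,333.08 at Q = 1262.4.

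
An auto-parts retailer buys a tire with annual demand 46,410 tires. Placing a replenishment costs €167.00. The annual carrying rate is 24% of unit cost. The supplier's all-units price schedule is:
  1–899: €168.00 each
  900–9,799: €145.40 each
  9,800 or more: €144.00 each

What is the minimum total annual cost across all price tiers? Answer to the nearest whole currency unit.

Holding cost per unit per year at price C is H = 0.24·C.
Evaluate total cost at each tier's feasible EOQ or, if the EOQ is below the tier, at the tier's minimum quantity.
EOQ at €168.00 = 620.0 (feasible in tier 1): TC = 46,410×€168.00 + (46,410/620.0)×167 + (620.0/2)×0.24×€168.00 = €7,821,879.96.
EOQ at €145.40 = 666.5 < 900, so use break Q=900: TC = 46,410×€145.40 + (46,410/900.0)×167 + (900.0/2)×0.24×€145.40 = €6,772,328.83.
EOQ at €144.00 = 669.7 < 9800, so use break Q=9800: TC = 46,410×€144.00 + (46,410/9800.0)×167 + (9800.0/2)×0.24×€144.00 = €6,853,174.86.
Lowest total cost among the candidates is at Q = 900.0.

TC* ≈ €6,772,329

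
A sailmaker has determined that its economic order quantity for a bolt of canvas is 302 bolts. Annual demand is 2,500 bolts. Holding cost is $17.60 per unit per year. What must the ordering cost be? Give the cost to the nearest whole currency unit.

S ≈ $321

Invert the EOQ relation Q*² = 2DS/H.
From Q* = √(2DS/H): S = Q*²H / (2D) = 302² × 17.6 / (2 × 2,500) = 321.0381.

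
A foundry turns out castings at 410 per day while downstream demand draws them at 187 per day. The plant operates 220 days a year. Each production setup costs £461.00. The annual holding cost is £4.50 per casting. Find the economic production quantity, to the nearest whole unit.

Annual demand D = 187 × 220 = 41,140.
Production build-up factor (1 − d/p) = 1 − 187/410 = 0.5439.
Q* = √(2DS / (H(1 − d/p))) = √(2 × 41,140 × 461 / (4.5 × 0.5439)).
= √(37,931,080 / 2.4476) ≈ 3936.687.

Q* ≈ 3,937 castings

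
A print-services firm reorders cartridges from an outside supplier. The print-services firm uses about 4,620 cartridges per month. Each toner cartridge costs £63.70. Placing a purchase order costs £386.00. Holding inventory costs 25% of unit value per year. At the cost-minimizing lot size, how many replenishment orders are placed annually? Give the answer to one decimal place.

Annual demand D = 4,620 × 12 = 55,440.
Holding cost H = 0.25 × £63.70 = £15.9250 per unit per year.
The optimal lot size = √(2DS/H) = √(2 × 55,440 × 386 / 15.925) ≈ 1639.38.
Orders per year = D / Q* = 55,440 / 1639.38 ≈ 33.818.

N ≈ 33.8 orders per year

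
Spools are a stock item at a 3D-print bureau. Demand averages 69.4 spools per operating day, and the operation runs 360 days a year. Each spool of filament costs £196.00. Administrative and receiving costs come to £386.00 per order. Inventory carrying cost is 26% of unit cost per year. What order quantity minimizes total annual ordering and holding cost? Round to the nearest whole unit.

Annual demand D = 69.4 × 360 = 24,984.
Holding cost H = 0.26 × £196.00 = £50.9600 per unit per year.
EOQ = √(2DS / H) = √(2 × 24,984 × 386 / 50.96).
= √(19,287,648 / 50.96) = √378,486.0283 ≈ 615.212.

Q* ≈ 615 spools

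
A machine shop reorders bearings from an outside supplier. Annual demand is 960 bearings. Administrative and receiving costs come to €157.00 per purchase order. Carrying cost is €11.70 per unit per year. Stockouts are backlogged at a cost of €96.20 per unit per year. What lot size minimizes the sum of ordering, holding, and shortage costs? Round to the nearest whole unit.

Q* ≈ 170 bearings

With planned backorders, Q* = √(2DS/H) · √((H+B)/B).
√(2DS/H) = √(2 × 960 × 157 / 11.7) = 160.512.
√((H+B)/B) = √((11.7+96.2)/96.2) = 1.0591.
Q* ≈ 169.993.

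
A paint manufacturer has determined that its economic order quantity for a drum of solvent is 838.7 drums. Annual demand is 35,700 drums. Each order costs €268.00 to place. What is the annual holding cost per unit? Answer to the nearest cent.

Invert the EOQ relation Q*² = 2DS/H.
From Q* = √(2DS/H): H = 2DS / Q*² = 2 × 35,700 × 268 / 838.7² = 27.2032.

H ≈ €27.20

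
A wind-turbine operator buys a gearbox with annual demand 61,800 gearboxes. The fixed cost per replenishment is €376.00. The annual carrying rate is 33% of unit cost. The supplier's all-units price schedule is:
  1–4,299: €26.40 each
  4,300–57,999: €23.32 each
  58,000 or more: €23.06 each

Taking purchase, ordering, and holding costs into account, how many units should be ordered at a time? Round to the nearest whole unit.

Holding cost per unit per year at price C is H = 0.33·C.
Evaluate total cost at each tier's feasible EOQ or, if the EOQ is below the tier, at the tier's minimum quantity.
EOQ at €26.40 = 2309.6 (feasible in tier 1): TC = 61,800×€26.40 + (61,800/2309.6)×376 + (2309.6/2)×0.33×€26.40 = €1,651,641.58.
EOQ at €23.32 = 2457.4 < 4300, so use break Q=4300: TC = 61,800×€23.32 + (61,800/4300.0)×376 + (4300.0/2)×0.33×€23.32 = €1,463,125.45.
EOQ at €23.06 = 2471.2 < 58000, so use break Q=58000: TC = 61,800×€23.06 + (61,800/58000.0)×376 + (58000.0/2)×0.33×€23.06 = €1,646,192.83.
Lowest total cost is €1,463,125.45 at Q = 4300.0.

Q* ≈ 4,300 gearboxes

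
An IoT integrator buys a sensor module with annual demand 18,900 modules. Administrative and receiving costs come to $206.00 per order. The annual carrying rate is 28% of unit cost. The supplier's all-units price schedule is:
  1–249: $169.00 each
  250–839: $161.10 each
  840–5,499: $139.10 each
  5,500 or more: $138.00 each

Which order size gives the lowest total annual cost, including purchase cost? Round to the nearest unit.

Q* ≈ 840 modules

Holding cost per unit per year at price C is H = 0.28·C.
Candidates are each tier's EOQ (if it falls in that tier) and each price-break quantity.
Tier 1 ($169.00): EOQ = 405.7 exceeds tier's upper bound 249, so this tier is dominated.
EOQ at $161.10 = 415.5 (feasible in tier 2): TC = 18,900×$161.10 + (18,900/415.5)×206 + (415.5/2)×0.28×$161.10 = $3,063,531.58.
EOQ at $139.10 = 447.1 < 840, so use break Q=840: TC = 18,900×$139.10 + (18,900/840.0)×206 + (840.0/2)×0.28×$139.10 = $2,649,983.16.
EOQ at $138.00 = 448.9 < 5500, so use break Q=5500: TC = 18,900×$138.00 + (18,900/5500.0)×206 + (5500.0/2)×0.28×$138.00 = $2,715,167.89.
Lowest total cost is $2,649,983.16 at Q = 840.0.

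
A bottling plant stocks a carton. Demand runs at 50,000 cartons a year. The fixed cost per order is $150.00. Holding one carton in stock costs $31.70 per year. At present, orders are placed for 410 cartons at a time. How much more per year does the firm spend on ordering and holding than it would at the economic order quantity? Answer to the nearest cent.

Extra cost ≈ $2,985.22 per year

EOQ = √(2DS/H) = √(2 × 50,000 × 150 / 31.7) ≈ 687.89.
Cost at Q* = (D/Q*)S + (Q*/2)H = √(2DSH) ≈ $21,805.96.
Cost at Q = 410: (50,000/410)×150 + (410/2)×31.7 = $18,292.68 + $6,498.50 = $24,791.18.
Excess = $24,791.18 − $21,805.96 = $2,985.22.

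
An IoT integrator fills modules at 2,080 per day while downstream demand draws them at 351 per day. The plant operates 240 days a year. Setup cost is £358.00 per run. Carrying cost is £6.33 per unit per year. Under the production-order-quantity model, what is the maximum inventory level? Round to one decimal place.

I_max ≈ 2,814.4 modules

Annual demand D = 351 × 240 = 84,240.
Production build-up factor (1 − d/p) = 1 − 351/2,080 = 0.8313.
Q* = √(2DS / (H(1 − d/p))) = √(2 × 84,240 × 358 / (6.33 × 0.8313)).
= √(60,315,840 / 5.2618) ≈ 3385.696.
Maximum inventory = Q*(1 − d/p) = 3385.696 × 0.8313 ≈ 2814.360.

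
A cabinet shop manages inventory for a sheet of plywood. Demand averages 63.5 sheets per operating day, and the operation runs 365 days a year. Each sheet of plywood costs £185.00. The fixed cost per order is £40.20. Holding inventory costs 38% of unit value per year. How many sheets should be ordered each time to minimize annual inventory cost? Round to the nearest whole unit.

Q* ≈ 163 sheets

Annual demand D = 63.5 × 365 = 23,177.5.
Holding cost H = 0.38 × £185.00 = £70.3000 per unit per year.
EOQ = √(2DS / H) = √(2 × 23,177.5 × 40.2 / 70.3).
= √(1,863,471 / 70.3) = √26,507.4111 ≈ 162.811.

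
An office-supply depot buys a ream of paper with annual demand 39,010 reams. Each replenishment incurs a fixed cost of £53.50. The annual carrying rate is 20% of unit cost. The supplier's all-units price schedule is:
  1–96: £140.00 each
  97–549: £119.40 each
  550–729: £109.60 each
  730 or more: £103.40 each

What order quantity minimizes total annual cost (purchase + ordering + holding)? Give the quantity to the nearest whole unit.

Holding cost per unit per year at price C is H = 0.20·C.
For each price level, check whether its EOQ is feasible; otherwise the best quantity at that price is the breakpoint.
Tier 1 (£140.00): EOQ = 386.1 exceeds tier's upper bound 96, so this tier is dominated.
EOQ at £119.40 = 418.1 (feasible in tier 2): TC = 39,010×£119.40 + (39,010/418.1)×53.5 + (418.1/2)×0.20×£119.40 = £4,667,777.83.
EOQ at £109.60 = 436.4 < 550, so use break Q=550: TC = 39,010×£109.60 + (39,010/550.0)×53.5 + (550.0/2)×0.20×£109.60 = £4,285,318.61.
EOQ at £103.40 = 449.3 < 730, so use break Q=730: TC = 39,010×£103.40 + (39,010/730.0)×53.5 + (730.0/2)×0.20×£103.40 = £4,044,041.15.
Lowest total cost is £4,044,041.15 at Q = 730.0.

Q* ≈ 730 reams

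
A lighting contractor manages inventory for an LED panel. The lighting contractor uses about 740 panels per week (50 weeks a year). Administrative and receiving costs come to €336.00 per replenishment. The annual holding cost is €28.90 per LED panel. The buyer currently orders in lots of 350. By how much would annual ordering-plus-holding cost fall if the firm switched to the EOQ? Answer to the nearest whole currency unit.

Annual demand D = 740 × 50 = 37,000.
EOQ = √(2DS/H) = √(2 × 37,000 × 336 / 28.9) ≈ 927.55.
Cost at Q* = (D/Q*)S + (Q*/2)H = √(2DSH) ≈ €26,806.15.
Cost at Q = 350: (37,000/350)×336 + (350/2)×28.9 = €35,520.00 + €5,057.50 = €40,577.50.
Excess = €40,577.50 − €26,806.15 = €13,771.35.

Extra cost ≈ €13,771 per year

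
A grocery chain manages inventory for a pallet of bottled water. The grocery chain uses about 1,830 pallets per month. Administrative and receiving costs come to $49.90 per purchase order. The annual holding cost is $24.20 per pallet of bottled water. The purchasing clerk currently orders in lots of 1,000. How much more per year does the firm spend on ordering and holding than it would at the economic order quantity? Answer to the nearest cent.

Extra cost ≈ $5,913.16 per year

Annual demand D = 1,830 × 12 = 21,960.
EOQ = √(2DS/H) = √(2 × 21,960 × 49.9 / 24.2) ≈ 300.94.
Cost at Q* = (D/Q*)S + (Q*/2)H = √(2DSH) ≈ $7,282.64.
Cost at Q = 1,000: (21,960/1,000)×49.9 + (1,000/2)×24.2 = $1,095.80 + $12,100.00 = $13,195.80.
Excess = $13,195.80 − $7,282.64 = $5,913.16.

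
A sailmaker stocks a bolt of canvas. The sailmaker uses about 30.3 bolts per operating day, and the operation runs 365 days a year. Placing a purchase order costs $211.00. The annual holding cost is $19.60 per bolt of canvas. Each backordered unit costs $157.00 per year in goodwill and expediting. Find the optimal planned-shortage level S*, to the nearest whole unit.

Annual demand D = 30.3 × 365 = 11,059.5.
With planned backorders, Q* = √(2DS/H) · √((H+B)/B).
√(2DS/H) = √(2 × 11,059.5 × 211 / 19.6) = 487.973.
√((H+B)/B) = √((19.6+157)/157) = 1.0606.
Q* ≈ 517.537.
S* = Q* · H/(H+B) = 517.537 × 19.6/176.6 ≈ 57.439.

S* ≈ 57 bolts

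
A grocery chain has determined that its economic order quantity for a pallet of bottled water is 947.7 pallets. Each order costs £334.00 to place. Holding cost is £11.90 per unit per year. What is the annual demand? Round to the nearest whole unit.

D ≈ 16,000 pallets per year

The basic EOQ model gives Q* = √(2DS/H); rearrange for the unknown.
From Q* = √(2DS/H): D = Q*²H / (2S) = 947.7² × 11.9 / (2 × 334) = 15999.715.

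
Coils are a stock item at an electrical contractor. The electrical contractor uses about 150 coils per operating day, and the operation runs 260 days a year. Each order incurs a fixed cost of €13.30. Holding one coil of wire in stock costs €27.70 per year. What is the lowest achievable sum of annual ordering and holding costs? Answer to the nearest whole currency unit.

TC* ≈ €5,361

Annual demand D = 150 × 260 = 39,000.
Q* = √(2DS/H) = √(2 × 39,000 × 13.3 / 27.7) ≈ 193.52.
At the optimum the two cost components are equal, so total cost = 2·(Q*/2)H = Q*·H.
Minimum total = √(2DSH) = √(2 × 39,000 × 13.3 × 27.7) ≈ 5360.595.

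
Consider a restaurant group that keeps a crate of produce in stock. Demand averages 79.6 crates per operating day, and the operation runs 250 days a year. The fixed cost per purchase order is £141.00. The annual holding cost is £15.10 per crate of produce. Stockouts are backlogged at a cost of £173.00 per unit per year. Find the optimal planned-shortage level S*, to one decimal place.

Annual demand D = 79.6 × 250 = 19,900.
With planned backorders, Q* = √(2DS/H) · √((H+B)/B).
√(2DS/H) = √(2 × 19,900 × 141 / 15.1) = 609.625.
√((H+B)/B) = √((15.1+173)/173) = 1.0427.
Q* ≈ 635.673.
S* = Q* · H/(H+B) = 635.673 × 15.1/188.1 ≈ 51.030.

S* ≈ 51.0 crates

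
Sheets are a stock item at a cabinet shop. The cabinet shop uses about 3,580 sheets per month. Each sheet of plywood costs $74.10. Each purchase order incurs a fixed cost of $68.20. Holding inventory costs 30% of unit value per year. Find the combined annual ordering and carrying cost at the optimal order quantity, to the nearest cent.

TC* ≈ $11,413.24

Annual demand D = 3,580 × 12 = 42,960.
Holding cost H = 0.30 × $74.10 = $22.2300 per unit per year.
The optimal lot size = √(2DS/H) = √(2 × 42,960 × 68.2 / 22.23) ≈ 513.42.
At Q*, ordering cost (D/Q*)S equals holding cost (Q*/2)H, each = √(DSH/2).
Minimum total = √(2DSH) = √(2 × 42,960 × 68.2 × 22.23) ≈ 11413.243.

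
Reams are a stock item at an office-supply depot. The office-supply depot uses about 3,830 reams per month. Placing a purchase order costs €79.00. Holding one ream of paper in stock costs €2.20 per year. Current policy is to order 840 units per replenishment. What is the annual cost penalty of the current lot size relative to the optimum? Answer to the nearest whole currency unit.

Extra cost ≈ €1,249 per year

Annual demand D = 3,830 × 12 = 45,960.
EOQ = √(2DS/H) = √(2 × 45,960 × 79 / 2.2) ≈ 1816.80.
Cost at Q* = (D/Q*)S + (Q*/2)H = √(2DSH) ≈ €3,996.96.
Cost at Q = 840: (45,960/840)×79 + (840/2)×2.2 = €4,322.43 + €924.00 = €5,246.43.
Excess = €5,246.43 − €3,996.96 = €1,249.47.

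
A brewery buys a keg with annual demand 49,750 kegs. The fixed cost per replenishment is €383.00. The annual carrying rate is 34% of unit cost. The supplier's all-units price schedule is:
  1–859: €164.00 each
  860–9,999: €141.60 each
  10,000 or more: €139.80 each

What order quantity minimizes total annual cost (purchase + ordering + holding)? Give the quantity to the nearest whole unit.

Q* ≈ 890 kegs

Holding cost per unit per year at price C is H = 0.34·C.
Candidates are each tier's EOQ (if it falls in that tier) and each price-break quantity.
EOQ at €164.00 = 826.7 (feasible in tier 1): TC = 49,750×€164.00 + (49,750/826.7)×383 + (826.7/2)×0.34×€164.00 = €8,205,096.96.
EOQ at €141.60 = 889.7 (feasible in tier 2): TC = 49,750×€141.60 + (49,750/889.7)×383 + (889.7/2)×0.34×€141.60 = €7,087,433.35.
EOQ at €139.80 = 895.4 < 10000, so use break Q=10000: TC = 49,750×€139.80 + (49,750/10000.0)×383 + (10000.0/2)×0.34×€139.80 = €7,194,615.43.
Lowest total cost is €7,087,433.35 at Q = 889.7.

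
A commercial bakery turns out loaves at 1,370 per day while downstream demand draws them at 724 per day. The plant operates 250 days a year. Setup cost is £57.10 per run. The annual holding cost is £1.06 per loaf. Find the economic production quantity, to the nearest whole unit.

Q* ≈ 6,431 loaves

Annual demand D = 724 × 250 = 181,000.
Production build-up factor (1 − d/p) = 1 − 724/1,370 = 0.4715.
Q* = √(2DS / (H(1 − d/p))) = √(2 × 181,000 × 57.1 / (1.06 × 0.4715)).
= √(20,670,200 / 0.4998) ≈ 6430.777.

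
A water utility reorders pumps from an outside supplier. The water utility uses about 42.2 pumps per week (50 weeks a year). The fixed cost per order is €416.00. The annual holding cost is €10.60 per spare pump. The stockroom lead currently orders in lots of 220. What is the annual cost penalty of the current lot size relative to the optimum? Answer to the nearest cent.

Extra cost ≈ €842.06 per year

Annual demand D = 42.2 × 50 = 2,110.
EOQ = √(2DS/H) = √(2 × 2,110 × 416 / 10.6) ≈ 406.96.
Cost at Q* = (D/Q*)S + (Q*/2)H = √(2DSH) ≈ €4,313.76.
Cost at Q = 220: (2,110/220)×416 + (220/2)×10.6 = €3,989.82 + €1,166.00 = €5,155.82.
Excess = €5,155.82 − €4,313.76 = €842.06.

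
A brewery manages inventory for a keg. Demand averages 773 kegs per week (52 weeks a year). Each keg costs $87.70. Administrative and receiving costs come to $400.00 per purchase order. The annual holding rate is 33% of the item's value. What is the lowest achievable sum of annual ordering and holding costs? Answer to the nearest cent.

Annual demand D = 773 × 52 = 40,196.
Holding cost H = 0.33 × $87.70 = $28.9410 per unit per year.
EOQ = √(2DS/H) = √(2 × 40,196 × 400 / 28.941) ≈ 1054.09.
At the optimum the two cost components are equal, so total cost = 2·(Q*/2)H = Q*·H.
Minimum total = √(2DSH) = √(2 × 40,196 × 400 × 28.941) ≈ 30506.556.

TC* ≈ $30,506.56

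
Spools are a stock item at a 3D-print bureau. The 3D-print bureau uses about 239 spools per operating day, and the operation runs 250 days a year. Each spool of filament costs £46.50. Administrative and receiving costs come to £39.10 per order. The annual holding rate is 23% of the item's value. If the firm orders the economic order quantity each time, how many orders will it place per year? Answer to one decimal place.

Annual demand D = 239 × 250 = 59,750.
Holding cost H = 0.23 × £46.50 = £10.6950 per unit per year.
Q* = √(2DS/H) = √(2 × 59,750 × 39.1 / 10.695) ≈ 660.97.
Orders per year = D / Q* = 59,750 / 660.97 ≈ 90.397.

N ≈ 90.4 orders per year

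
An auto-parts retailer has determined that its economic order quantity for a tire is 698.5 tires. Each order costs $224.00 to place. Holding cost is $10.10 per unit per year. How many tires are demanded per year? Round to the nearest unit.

D ≈ 11,000 tires per year

Squaring Q* = √(2DS/H) gives Q*² = 2DS/H.
From Q* = √(2DS/H): D = Q*²H / (2S) = 698.5² × 10.1 / (2 × 224) = 10999.582.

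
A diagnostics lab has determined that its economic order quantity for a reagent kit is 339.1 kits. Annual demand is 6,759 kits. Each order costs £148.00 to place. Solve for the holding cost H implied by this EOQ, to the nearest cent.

Squaring Q* = √(2DS/H) gives Q*² = 2DS/H.
From Q* = √(2DS/H): H = 2DS / Q*² = 2 × 6,759 × 148 / 339.1² = 17.3988.

H ≈ £17.40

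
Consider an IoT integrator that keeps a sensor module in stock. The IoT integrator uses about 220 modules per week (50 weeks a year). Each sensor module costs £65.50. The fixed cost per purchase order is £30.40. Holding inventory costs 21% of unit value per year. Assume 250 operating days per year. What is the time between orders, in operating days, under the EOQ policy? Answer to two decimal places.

T ≈ 5.01 days

Annual demand D = 220 × 50 = 11,000.
Holding cost H = 0.21 × £65.50 = £13.7550 per unit per year.
Q* = √(2DS/H) = √(2 × 11,000 × 30.4 / 13.755) ≈ 220.50.
Cycle time = Q*/D × 250 = 220.50 / 11,000 × 250 ≈ 5.011 days.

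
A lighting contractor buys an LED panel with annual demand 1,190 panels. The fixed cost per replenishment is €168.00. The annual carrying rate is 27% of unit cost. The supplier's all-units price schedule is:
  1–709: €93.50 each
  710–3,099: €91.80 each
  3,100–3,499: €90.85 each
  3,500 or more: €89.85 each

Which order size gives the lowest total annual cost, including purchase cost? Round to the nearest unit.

Holding cost per unit per year at price C is H = 0.27·C.
For each price level, check whether its EOQ is feasible; otherwise the best quantity at that price is the breakpoint.
EOQ at €93.50 = 125.9 (feasible in tier 1): TC = 1,190×€93.50 + (1,190/125.9)×168 + (125.9/2)×0.27×€93.50 = €114,442.10.
EOQ at €91.80 = 127.0 < 710, so use break Q=710: TC = 1,190×€91.80 + (1,190/710.0)×168 + (710.0/2)×0.27×€91.80 = €118,322.61.
EOQ at €90.85 = 127.7 < 3100, so use break Q=3100: TC = 1,190×€90.85 + (1,190/3100.0)×168 + (3100.0/2)×0.27×€90.85 = €146,196.72.
EOQ at €89.85 = 128.4 < 3500, so use break Q=3500: TC = 1,190×€89.85 + (1,190/3500.0)×168 + (3500.0/2)×0.27×€89.85 = €149,432.74.
Lowest total cost is €114,442.10 at Q = 125.9.

Q* ≈ 126 panels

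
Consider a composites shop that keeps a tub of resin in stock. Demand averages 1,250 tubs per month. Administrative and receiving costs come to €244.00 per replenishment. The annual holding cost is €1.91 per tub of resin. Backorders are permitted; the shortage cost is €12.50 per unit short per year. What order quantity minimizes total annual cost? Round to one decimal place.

Annual demand D = 1,250 × 12 = 15,000.
With planned backorders, Q* = √(2DS/H) · √((H+B)/B).
√(2DS/H) = √(2 × 15,000 × 244 / 1.91) = 1957.667.
√((H+B)/B) = √((1.91+12.5)/12.5) = 1.0737.
Q* ≈ 2101.918.

Q* ≈ 2,101.9 tubs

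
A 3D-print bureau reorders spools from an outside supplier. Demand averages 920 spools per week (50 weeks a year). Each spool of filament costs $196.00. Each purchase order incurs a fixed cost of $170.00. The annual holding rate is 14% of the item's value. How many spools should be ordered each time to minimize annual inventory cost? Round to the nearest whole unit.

Q* ≈ 755 spools

Annual demand D = 920 × 50 = 46,000.
Holding cost H = 0.14 × $196.00 = $27.4400 per unit per year.
EOQ = √(2DS / H) = √(2 × 46,000 × 170 / 27.44).
= √(15,640,000 / 27.44) = √569,970.8455 ≈ 754.964.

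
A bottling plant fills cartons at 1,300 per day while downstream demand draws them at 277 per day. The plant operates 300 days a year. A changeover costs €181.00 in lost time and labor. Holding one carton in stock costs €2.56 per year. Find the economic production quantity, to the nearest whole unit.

Annual demand D = 277 × 300 = 83,100.
Production build-up factor (1 − d/p) = 1 − 277/1,300 = 0.7869.
Q* = √(2DS / (H(1 − d/p))) = √(2 × 83,100 × 181 / (2.56 × 0.7869)).
= √(30,082,200 / 2.0145) ≈ 3864.281.

Q* ≈ 3,864 cartons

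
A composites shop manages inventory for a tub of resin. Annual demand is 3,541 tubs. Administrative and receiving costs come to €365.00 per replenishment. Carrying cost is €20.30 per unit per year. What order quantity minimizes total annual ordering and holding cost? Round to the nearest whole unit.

EOQ = √(2DS / H) = √(2 × 3,541 × 365 / 20.3).
= √(2,584,930 / 20.3) = √127,336.4532 ≈ 356.842.

Q* ≈ 357 tubs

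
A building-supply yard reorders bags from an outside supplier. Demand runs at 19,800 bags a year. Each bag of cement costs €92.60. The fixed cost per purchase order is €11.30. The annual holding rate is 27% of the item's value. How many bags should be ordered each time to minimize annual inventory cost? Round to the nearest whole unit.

Holding cost H = 0.27 × €92.60 = €25.0020 per unit per year.
EOQ = √(2DS / H) = √(2 × 19,800 × 11.3 / 25.002).
= √(447,480 / 25.002) = √17,897.7682 ≈ 133.783.

Q* ≈ 134 bags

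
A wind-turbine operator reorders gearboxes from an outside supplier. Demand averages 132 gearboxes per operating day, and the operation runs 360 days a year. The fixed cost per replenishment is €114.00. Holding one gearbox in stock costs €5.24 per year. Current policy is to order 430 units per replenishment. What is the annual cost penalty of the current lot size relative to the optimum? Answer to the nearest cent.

Annual demand D = 132 × 360 = 47,520.
EOQ = √(2DS/H) = √(2 × 47,520 × 114 / 5.24) ≈ 1437.94.
Cost at Q* = (D/Q*)S + (Q*/2)H = √(2DSH) ≈ €7,534.79.
Cost at Q = 430: (47,520/430)×114 + (430/2)×5.24 = €12,598.33 + €1,126.60 = €13,724.93.
Excess = €13,724.93 − €7,534.79 = €6,190.13.

Extra cost ≈ €6,190.13 per year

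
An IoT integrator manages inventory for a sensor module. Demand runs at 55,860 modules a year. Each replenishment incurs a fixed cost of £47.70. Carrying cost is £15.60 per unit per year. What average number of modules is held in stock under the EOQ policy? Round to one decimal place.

EOQ = √(2DS/H) = √(2 × 55,860 × 47.7 / 15.6) ≈ 584.47.
Average inventory = Q*/2 ≈ 584.47 / 2 = 292.235.

Average inventory ≈ 292.2 modules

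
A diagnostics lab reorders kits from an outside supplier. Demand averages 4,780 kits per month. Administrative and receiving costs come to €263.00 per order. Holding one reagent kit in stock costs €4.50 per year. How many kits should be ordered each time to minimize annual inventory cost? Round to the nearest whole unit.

Annual demand D = 4,780 × 12 = 57,360.
EOQ = √(2DS / H) = √(2 × 57,360 × 263 / 4.5).
= √(30,171,360 / 4.5) = √6,704,746.6667 ≈ 2589.353.

Q* ≈ 2,589 kits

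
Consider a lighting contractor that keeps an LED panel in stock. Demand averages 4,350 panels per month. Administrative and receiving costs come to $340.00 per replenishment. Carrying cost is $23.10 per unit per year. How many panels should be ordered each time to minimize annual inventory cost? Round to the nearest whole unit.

Annual demand D = 4,350 × 12 = 52,200.
EOQ = √(2DS / H) = √(2 × 52,200 × 340 / 23.1).
= √(35,496,000 / 23.1) = √1,536,623.3766 ≈ 1239.606.

Q* ≈ 1,240 panels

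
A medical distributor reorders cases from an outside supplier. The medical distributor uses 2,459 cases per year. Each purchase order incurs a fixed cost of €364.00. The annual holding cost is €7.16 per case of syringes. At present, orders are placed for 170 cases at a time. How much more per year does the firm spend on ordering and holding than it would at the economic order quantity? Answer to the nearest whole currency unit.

Extra cost ≈ €2,294 per year

EOQ = √(2DS/H) = √(2 × 2,459 × 364 / 7.16) ≈ 500.02.
Cost at Q* = (D/Q*)S + (Q*/2)H = √(2DSH) ≈ €3,580.15.
Cost at Q = 170: (2,459/170)×364 + (170/2)×7.16 = €5,265.15 + €608.60 = €5,873.75.
Excess = €5,873.75 − €3,580.15 = €2,293.60.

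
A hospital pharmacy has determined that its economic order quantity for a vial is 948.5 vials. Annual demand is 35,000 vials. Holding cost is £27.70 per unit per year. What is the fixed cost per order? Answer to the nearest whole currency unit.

S ≈ £356

Squaring Q* = √(2DS/H) gives Q*² = 2DS/H.
From Q* = √(2DS/H): S = Q*²H / (2D) = 948.5² × 27.7 / (2 × 35,000) = 356.0052.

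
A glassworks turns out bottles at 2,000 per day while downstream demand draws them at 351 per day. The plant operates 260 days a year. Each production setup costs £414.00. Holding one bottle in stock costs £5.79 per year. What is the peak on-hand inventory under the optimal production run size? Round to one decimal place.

I_max ≈ 3,280.3 bottles

Annual demand D = 351 × 260 = 91,260.
Production build-up factor (1 − d/p) = 1 − 351/2,000 = 0.8245.
Q* = √(2DS / (H(1 − d/p))) = √(2 × 91,260 × 414 / (5.79 × 0.8245)).
= √(75,563,280 / 4.7739) ≈ 3978.513.
Maximum inventory = Q*(1 − d/p) = 3978.513 × 0.8245 ≈ 3280.284.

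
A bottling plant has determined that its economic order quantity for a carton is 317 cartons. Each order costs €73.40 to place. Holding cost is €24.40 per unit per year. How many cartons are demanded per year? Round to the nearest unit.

D ≈ 16,703 cartons per year

Invert the EOQ relation Q*² = 2DS/H.
From Q* = √(2DS/H): D = Q*²H / (2S) = 317² × 24.4 / (2 × 73.4) = 16702.531.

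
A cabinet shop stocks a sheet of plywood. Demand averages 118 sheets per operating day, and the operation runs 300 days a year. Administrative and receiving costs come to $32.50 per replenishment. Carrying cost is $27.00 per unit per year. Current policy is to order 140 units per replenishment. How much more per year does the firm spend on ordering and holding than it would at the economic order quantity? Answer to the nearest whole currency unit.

Annual demand D = 118 × 300 = 35,400.
EOQ = √(2DS/H) = √(2 × 35,400 × 32.5 / 27) ≈ 291.93.
Cost at Q* = (D/Q*)S + (Q*/2)H = √(2DSH) ≈ $7,882.07.
Cost at Q = 140: (35,400/140)×32.5 + (140/2)×27 = $8,217.86 + $1,890.00 = $10,107.86.
Excess = $10,107.86 − $7,882.07 = $2,225.79.

Extra cost ≈ $2,226 per year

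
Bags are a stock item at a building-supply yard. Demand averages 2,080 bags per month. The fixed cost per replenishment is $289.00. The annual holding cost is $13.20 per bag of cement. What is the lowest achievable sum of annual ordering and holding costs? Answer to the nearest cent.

Annual demand D = 2,080 × 12 = 24,960.
EOQ = √(2DS/H) = √(2 × 24,960 × 289 / 13.2) ≈ 1045.44.
At Q*, ordering cost (D/Q*)S equals holding cost (Q*/2)H, each = √(DSH/2).
Minimum total = √(2DSH) = √(2 × 24,960 × 289 × 13.2) ≈ 13799.812.

TC* ≈ $13,799.81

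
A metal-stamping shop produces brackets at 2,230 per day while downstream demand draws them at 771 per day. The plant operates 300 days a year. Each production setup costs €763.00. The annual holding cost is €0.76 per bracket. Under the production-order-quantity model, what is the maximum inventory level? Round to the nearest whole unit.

Annual demand D = 771 × 300 = 231,300.
Production build-up factor (1 − d/p) = 1 − 771/2,230 = 0.6543.
Q* = √(2DS / (H(1 − d/p))) = √(2 × 231,300 × 763 / (0.76 × 0.6543)).
= √(352,963,800 / 0.4972) ≈ 26642.997.
Maximum inventory = Q*(1 − d/p) = 26642.997 × 0.6543 ≈ 17431.449.

I_max ≈ 17,431 brackets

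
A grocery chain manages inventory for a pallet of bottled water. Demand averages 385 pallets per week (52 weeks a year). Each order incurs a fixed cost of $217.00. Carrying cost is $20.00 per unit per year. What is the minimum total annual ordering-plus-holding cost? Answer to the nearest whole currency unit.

Annual demand D = 385 × 52 = 20,020.
The optimal lot size = √(2DS/H) = √(2 × 20,020 × 217 / 20) ≈ 659.12.
At Q*, ordering cost (D/Q*)S equals holding cost (Q*/2)H, each = √(DSH/2).
Minimum total = √(2DSH) = √(2 × 20,020 × 217 × 20) ≈ 13182.321.

TC* ≈ $13,182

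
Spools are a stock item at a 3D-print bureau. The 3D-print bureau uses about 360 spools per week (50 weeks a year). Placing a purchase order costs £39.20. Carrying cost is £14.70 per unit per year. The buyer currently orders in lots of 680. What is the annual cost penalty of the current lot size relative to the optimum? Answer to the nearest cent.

Extra cost ≈ £1,481.02 per year

Annual demand D = 360 × 50 = 18,000.
EOQ = √(2DS/H) = √(2 × 18,000 × 39.2 / 14.7) ≈ 309.84.
Cost at Q* = (D/Q*)S + (Q*/2)H = √(2DSH) ≈ £4,554.63.
Cost at Q = 680: (18,000/680)×39.2 + (680/2)×14.7 = £1,037.65 + £4,998.00 = £6,035.65.
Excess = £6,035.65 − £4,554.63 = £1,481.02.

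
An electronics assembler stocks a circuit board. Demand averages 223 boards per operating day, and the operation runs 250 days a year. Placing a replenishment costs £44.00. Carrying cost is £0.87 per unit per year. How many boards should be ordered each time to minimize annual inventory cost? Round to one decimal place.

Q* ≈ 2,374.7 boards

Annual demand D = 223 × 250 = 55,750.
EOQ = √(2DS / H) = √(2 × 55,750 × 44 / 0.87).
= √(4,906,000 / 0.87) = √5,639,080.4598 ≈ 2374.675.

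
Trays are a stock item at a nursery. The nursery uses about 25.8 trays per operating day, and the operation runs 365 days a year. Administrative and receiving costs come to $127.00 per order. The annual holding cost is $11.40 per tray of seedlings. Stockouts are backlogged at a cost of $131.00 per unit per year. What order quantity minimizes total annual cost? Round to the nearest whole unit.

Annual demand D = 25.8 × 365 = 9,417.
With planned backorders, Q* = √(2DS/H) · √((H+B)/B).
√(2DS/H) = √(2 × 9,417 × 127 / 11.4) = 458.058.
√((H+B)/B) = √((11.4+131)/131) = 1.0426.
Q* ≈ 477.573.

Q* ≈ 478 trays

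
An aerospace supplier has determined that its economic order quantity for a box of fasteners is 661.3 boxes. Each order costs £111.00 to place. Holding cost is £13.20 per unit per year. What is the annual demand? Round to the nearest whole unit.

D ≈ 26,003 boxes per year

Invert the EOQ relation Q*² = 2DS/H.
From Q* = √(2DS/H): D = Q*²H / (2S) = 661.3² × 13.2 / (2 × 111) = 26002.673.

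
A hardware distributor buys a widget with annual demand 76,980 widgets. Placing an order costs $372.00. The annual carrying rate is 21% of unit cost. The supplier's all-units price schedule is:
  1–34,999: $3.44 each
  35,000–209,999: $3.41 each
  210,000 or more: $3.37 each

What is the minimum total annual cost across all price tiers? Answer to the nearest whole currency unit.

TC* ≈ $271,243

Holding cost per unit per year at price C is H = 0.21·C.
For each price level, check whether its EOQ is feasible; otherwise the best quantity at that price is the breakpoint.
EOQ at $3.44 = 8904.0 (feasible in tier 1): TC = 76,980×$3.44 + (76,980/8904.0)×372 + (8904.0/2)×0.21×$3.44 = $271,243.47.
EOQ at $3.41 = 8943.1 < 35000, so use break Q=35000: TC = 76,980×$3.41 + (76,980/35000.0)×372 + (35000.0/2)×0.21×$3.41 = $275,851.74.
EOQ at $3.37 = 8996.0 < 210000, so use break Q=210000: TC = 76,980×$3.37 + (76,980/210000.0)×372 + (210000.0/2)×0.21×$3.37 = $333,867.46.
Lowest total cost among the candidates is at Q = 8904.0.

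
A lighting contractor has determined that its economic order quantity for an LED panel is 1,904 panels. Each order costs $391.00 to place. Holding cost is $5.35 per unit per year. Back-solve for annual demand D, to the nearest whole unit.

Invert the EOQ relation Q*² = 2DS/H.
From Q* = √(2DS/H): D = Q*²H / (2S) = 1,904² × 5.35 / (2 × 391) = 24801.670.

D ≈ 24,802 panels per year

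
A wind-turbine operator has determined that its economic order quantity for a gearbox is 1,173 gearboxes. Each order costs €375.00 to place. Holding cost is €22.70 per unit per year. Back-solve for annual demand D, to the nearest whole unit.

D ≈ 41,645 gearboxes per year

Squaring Q* = √(2DS/H) gives Q*² = 2DS/H.
From Q* = √(2DS/H): D = Q*²H / (2S) = 1,173² × 22.7 / (2 × 375) = 41644.784.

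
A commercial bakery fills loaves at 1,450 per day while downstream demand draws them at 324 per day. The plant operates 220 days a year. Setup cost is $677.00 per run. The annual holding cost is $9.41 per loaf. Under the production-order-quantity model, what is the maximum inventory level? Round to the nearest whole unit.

Annual demand D = 324 × 220 = 71,280.
Production build-up factor (1 − d/p) = 1 − 324/1,450 = 0.7766.
Q* = √(2DS / (H(1 − d/p))) = √(2 × 71,280 × 677 / (9.41 × 0.7766)).
= √(96,513,120 / 7.3074) ≈ 3634.236.
Maximum inventory = Q*(1 − d/p) = 3634.236 × 0.7766 ≈ 2822.173.

I_max ≈ 2,822 loaves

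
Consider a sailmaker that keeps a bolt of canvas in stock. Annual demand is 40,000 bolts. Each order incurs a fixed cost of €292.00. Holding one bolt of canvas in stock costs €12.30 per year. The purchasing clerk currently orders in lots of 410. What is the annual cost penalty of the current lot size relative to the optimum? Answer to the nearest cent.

EOQ = √(2DS/H) = √(2 × 40,000 × 292 / 12.3) ≈ 1378.11.
Cost at Q* = (D/Q*)S + (Q*/2)H = √(2DSH) ≈ €16,950.75.
Cost at Q = 410: (40,000/410)×292 + (410/2)×12.3 = €28,487.80 + €2,521.50 = €31,009.30.
Excess = €31,009.30 − €16,950.75 = €14,058.55.

Extra cost ≈ €14,058.55 per year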